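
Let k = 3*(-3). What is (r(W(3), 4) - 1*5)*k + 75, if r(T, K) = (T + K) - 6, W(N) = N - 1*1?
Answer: 120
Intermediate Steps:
W(N) = -1 + N (W(N) = N - 1 = -1 + N)
r(T, K) = -6 + K + T (r(T, K) = (K + T) - 6 = -6 + K + T)
k = -9
(r(W(3), 4) - 1*5)*k + 75 = ((-6 + 4 + (-1 + 3)) - 1*5)*(-9) + 75 = ((-6 + 4 + 2) - 5)*(-9) + 75 = (0 - 5)*(-9) + 75 = -5*(-9) + 75 = 45 + 75 = 120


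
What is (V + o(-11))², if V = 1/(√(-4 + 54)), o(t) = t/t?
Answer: (10 + √2)²/100 ≈ 1.3028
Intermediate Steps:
o(t) = 1
V = √2/10 (V = 1/(√50) = 1/(5*√2) = √2/10 ≈ 0.14142)
(V + o(-11))² = (√2/10 + 1)² = (1 + √2/10)²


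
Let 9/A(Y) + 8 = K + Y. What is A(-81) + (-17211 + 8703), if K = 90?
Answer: -8499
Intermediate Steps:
A(Y) = 9/(82 + Y) (A(Y) = 9/(-8 + (90 + Y)) = 9/(82 + Y))
A(-81) + (-17211 + 8703) = 9/(82 - 81) + (-17211 + 8703) = 9/1 - 8508 = 9*1 - 8508 = 9 - 8508 = -8499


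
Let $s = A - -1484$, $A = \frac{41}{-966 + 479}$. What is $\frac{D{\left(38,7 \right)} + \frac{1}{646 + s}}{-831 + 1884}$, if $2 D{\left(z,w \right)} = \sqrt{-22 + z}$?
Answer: $\frac{691675}{364081419} \approx 0.0018998$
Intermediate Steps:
$D{\left(z,w \right)} = \frac{\sqrt{-22 + z}}{2}$
$A = - \frac{41}{487}$ ($A = \frac{41}{-487} = 41 \left(- \frac{1}{487}\right) = - \frac{41}{487} \approx -0.084189$)
$s = \frac{722667}{487}$ ($s = - \frac{41}{487} - -1484 = - \frac{41}{487} + 1484 = \frac{722667}{487} \approx 1483.9$)
$\frac{D{\left(38,7 \right)} + \frac{1}{646 + s}}{-831 + 1884} = \frac{\frac{\sqrt{-22 + 38}}{2} + \frac{1}{646 + \frac{722667}{487}}}{-831 + 1884} = \frac{\frac{\sqrt{16}}{2} + \frac{1}{\frac{1037269}{487}}}{1053} = \left(\frac{1}{2} \cdot 4 + \frac{487}{1037269}\right) \frac{1}{1053} = \left(2 + \frac{487}{1037269}\right) \frac{1}{1053} = \frac{2075025}{1037269} \cdot \frac{1}{1053} = \frac{691675}{364081419}$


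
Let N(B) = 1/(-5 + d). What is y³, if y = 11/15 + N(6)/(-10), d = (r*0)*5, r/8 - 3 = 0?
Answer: 1442897/3375000 ≈ 0.42753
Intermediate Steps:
r = 24 (r = 24 + 8*0 = 24 + 0 = 24)
d = 0 (d = (24*0)*5 = 0*5 = 0)
N(B) = -⅕ (N(B) = 1/(-5 + 0) = 1/(-5) = -⅕)
y = 113/150 (y = 11/15 - ⅕/(-10) = 11*(1/15) - ⅕*(-⅒) = 11/15 + 1/50 = 113/150 ≈ 0.75333)
y³ = (113/150)³ = 1442897/3375000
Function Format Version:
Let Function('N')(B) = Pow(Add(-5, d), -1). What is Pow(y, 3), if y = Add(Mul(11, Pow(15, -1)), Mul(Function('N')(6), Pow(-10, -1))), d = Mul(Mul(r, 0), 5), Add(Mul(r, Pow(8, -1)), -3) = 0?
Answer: Rational(1442897, 3375000) ≈ 0.42753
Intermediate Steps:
r = 24 (r = Add(24, Mul(8, 0)) = Add(24, 0) = 24)
d = 0 (d = Mul(Mul(24, 0), 5) = Mul(0, 5) = 0)
Function('N')(B) = Rational(-1, 5) (Function('N')(B) = Pow(Add(-5, 0), -1) = Pow(-5, -1) = Rational(-1, 5))
y = Rational(113, 150) (y = Add(Mul(11, Pow(15, -1)), Mul(Rational(-1, 5), Pow(-10, -1))) = Add(Mul(11, Rational(1, 15)), Mul(Rational(-1, 5), Rational(-1, 10))) = Add(Rational(11, 15), Rational(1, 50)) = Rational(113, 150) ≈ 0.75333)
Pow(y, 3) = Pow(Rational(113, 150), 3) = Rational(1442897, 3375000)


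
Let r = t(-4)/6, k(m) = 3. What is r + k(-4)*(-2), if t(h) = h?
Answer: -20/3 ≈ -6.6667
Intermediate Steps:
r = -⅔ (r = -4/6 = (⅙)*(-4) = -⅔ ≈ -0.66667)
r + k(-4)*(-2) = -⅔ + 3*(-2) = -⅔ - 6 = -20/3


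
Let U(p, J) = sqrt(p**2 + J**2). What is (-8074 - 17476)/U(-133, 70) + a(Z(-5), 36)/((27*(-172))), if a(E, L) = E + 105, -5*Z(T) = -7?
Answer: -133/5805 - 3650*sqrt(461)/461 ≈ -170.02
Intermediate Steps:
Z(T) = 7/5 (Z(T) = -1/5*(-7) = 7/5)
a(E, L) = 105 + E
U(p, J) = sqrt(J**2 + p**2)
(-8074 - 17476)/U(-133, 70) + a(Z(-5), 36)/((27*(-172))) = (-8074 - 17476)/(sqrt(70**2 + (-133)**2)) + (105 + 7/5)/((27*(-172))) = -25550/sqrt(4900 + 17689) + (532/5)/(-4644) = -25550*sqrt(461)/3227 + (532/5)*(-1/4644) = -25550*sqrt(461)/3227 - 133/5805 = -3650*sqrt(461)/461 - 133/5805 = -133/5805 - 3650*sqrt(461)/461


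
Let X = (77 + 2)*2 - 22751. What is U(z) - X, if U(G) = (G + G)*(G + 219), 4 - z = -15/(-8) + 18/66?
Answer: 90648001/3872 ≈ 23411.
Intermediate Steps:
z = 163/88 (z = 4 - (-15/(-8) + 18/66) = 4 - (-15*(-⅛) + 18*(1/66)) = 4 - (15/8 + 3/11) = 4 - 1*189/88 = 4 - 189/88 = 163/88 ≈ 1.8523)
X = -22593 (X = 79*2 - 22751 = 158 - 22751 = -22593)
U(G) = 2*G*(219 + G) (U(G) = (2*G)*(219 + G) = 2*G*(219 + G))
U(z) - X = 2*(163/88)*(219 + 163/88) - 1*(-22593) = 2*(163/88)*(19435/88) + 22593 = 3167905/3872 + 22593 = 90648001/3872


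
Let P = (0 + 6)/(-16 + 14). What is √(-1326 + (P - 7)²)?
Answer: I*√1226 ≈ 35.014*I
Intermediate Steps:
P = -3 (P = 6/(-2) = 6*(-½) = -3)
√(-1326 + (P - 7)²) = √(-1326 + (-3 - 7)²) = √(-1326 + (-10)²) = √(-1326 + 100) = √(-1226) = I*√1226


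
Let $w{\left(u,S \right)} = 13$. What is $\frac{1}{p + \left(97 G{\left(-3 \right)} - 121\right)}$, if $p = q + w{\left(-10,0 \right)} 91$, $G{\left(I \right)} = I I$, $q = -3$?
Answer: $\frac{1}{1932} \approx 0.0005176$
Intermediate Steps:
$G{\left(I \right)} = I^{2}$
$p = 1180$ ($p = -3 + 13 \cdot 91 = -3 + 1183 = 1180$)
$\frac{1}{p + \left(97 G{\left(-3 \right)} - 121\right)} = \frac{1}{1180 - \left(121 - 97 \left(-3\right)^{2}\right)} = \frac{1}{1180 + \left(97 \cdot 9 - 121\right)} = \frac{1}{1180 + \left(873 - 121\right)} = \frac{1}{1180 + 752} = \frac{1}{1932}$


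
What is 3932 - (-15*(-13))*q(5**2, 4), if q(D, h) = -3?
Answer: 4517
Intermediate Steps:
3932 - (-15*(-13))*q(5**2, 4) = 3932 - (-15*(-13))*(-3) = 3932 - 195*(-3) = 3932 - 1*(-585) = 3932 + 585 = 4517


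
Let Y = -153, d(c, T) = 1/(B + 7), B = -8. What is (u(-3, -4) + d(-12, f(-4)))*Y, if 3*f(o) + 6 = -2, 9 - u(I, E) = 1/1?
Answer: -1071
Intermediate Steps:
u(I, E) = 8 (u(I, E) = 9 - 1/1 = 9 - 1*1 = 9 - 1 = 8)
f(o) = -8/3 (f(o) = -2 + (1/3)*(-2) = -2 - 2/3 = -8/3)
d(c, T) = -1 (d(c, T) = 1/(-8 + 7) = 1/(-1) = -1)
(u(-3, -4) + d(-12, f(-4)))*Y = (8 - 1)*(-153) = 7*(-153) = -1071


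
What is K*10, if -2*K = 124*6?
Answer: -3720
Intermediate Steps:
K = -372 (K = -62*6 = -½*744 = -372)
K*10 = -372*10 = -3720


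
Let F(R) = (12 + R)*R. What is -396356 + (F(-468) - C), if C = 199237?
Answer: -382185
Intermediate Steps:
F(R) = R*(12 + R)
-396356 + (F(-468) - C) = -396356 + (-468*(12 - 468) - 1*199237) = -396356 + (-468*(-456) - 199237) = -396356 + (213408 - 199237) = -396356 + 14171 = -382185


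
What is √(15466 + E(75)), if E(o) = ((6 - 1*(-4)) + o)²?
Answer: √22691 ≈ 150.64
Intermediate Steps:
E(o) = (10 + o)² (E(o) = ((6 + 4) + o)² = (10 + o)²)
√(15466 + E(75)) = √(15466 + (10 + 75)²) = √(15466 + 85²) = √(15466 + 7225) = √22691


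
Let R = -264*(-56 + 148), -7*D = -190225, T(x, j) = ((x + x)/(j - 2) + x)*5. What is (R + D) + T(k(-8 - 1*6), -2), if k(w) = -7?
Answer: 5739/2 ≈ 2869.5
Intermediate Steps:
T(x, j) = 5*x + 10*x/(-2 + j) (T(x, j) = ((2*x)/(-2 + j) + x)*5 = (2*x/(-2 + j) + x)*5 = (x + 2*x/(-2 + j))*5 = 5*x + 10*x/(-2 + j))
D = 27175 (D = -1/7*(-190225) = 27175)
R = -24288 (R = -264*92 = -24288)
(R + D) + T(k(-8 - 1*6), -2) = (-24288 + 27175) + 5*(-2)*(-7)/(-2 - 2) = 2887 + 5*(-2)*(-7)/(-4) = 2887 + 5*(-2)*(-7)*(-1/4) = 2887 - 35/2 = 5739/2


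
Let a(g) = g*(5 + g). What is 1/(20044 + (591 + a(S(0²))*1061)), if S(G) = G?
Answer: 1/20635 ≈ 4.8461e-5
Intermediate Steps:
1/(20044 + (591 + a(S(0²))*1061)) = 1/(20044 + (591 + (0²*(5 + 0²))*1061)) = 1/(20044 + (591 + (0*(5 + 0))*1061)) = 1/(20044 + (591 + (0*5)*1061)) = 1/(20044 + (591 + 0*1061)) = 1/(20044 + (591 + 0)) = 1/(20044 + 591) = 1/20635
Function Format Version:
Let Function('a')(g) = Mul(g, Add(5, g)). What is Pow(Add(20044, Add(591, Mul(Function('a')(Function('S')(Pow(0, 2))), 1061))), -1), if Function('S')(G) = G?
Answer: Rational(1, 20635) ≈ 4.8461e-5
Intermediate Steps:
Pow(Add(20044, Add(591, Mul(Function('a')(Function('S')(Pow(0, 2))), 1061))), -1) = Pow(Add(20044, Add(591, Mul(Mul(Pow(0, 2), Add(5, Pow(0, 2))), 1061))), -1) = Pow(Add(20044, Add(591, Mul(Mul(0, Add(5, 0)), 1061))), -1) = Pow(Add(20044, Add(591, Mul(Mul(0, 5), 1061))), -1) = Pow(Add(20044, Add(591, Mul(0, 1061))), -1) = Pow(Add(20044, Add(591, 0)), -1) = Pow(Add(20044, 591), -1) = Pow(20635, -1) = Rational(1, 20635)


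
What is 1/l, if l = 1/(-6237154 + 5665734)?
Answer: -571420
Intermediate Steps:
l = -1/571420 (l = 1/(-571420) = -1/571420 ≈ -1.7500e-6)
1/l = 1/(-1/571420) = -571420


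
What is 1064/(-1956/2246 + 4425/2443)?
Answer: 2919072296/2580021 ≈ 1131.4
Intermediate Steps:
1064/(-1956/2246 + 4425/2443) = 1064/(-1956*1/2246 + 4425*(1/2443)) = 1064/(-978/1123 + 4425/2443) = 1064/(2580021/2743489) = 1064*(2743489/2580021) = 2919072296/2580021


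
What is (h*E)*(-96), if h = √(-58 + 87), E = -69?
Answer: 6624*√29 ≈ 35671.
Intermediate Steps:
h = √29 ≈ 5.3852
(h*E)*(-96) = (√29*(-69))*(-96) = -69*√29*(-96) = 6624*√29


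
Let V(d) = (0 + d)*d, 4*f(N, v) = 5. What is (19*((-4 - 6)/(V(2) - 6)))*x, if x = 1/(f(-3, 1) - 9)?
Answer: -380/31 ≈ -12.258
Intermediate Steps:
f(N, v) = 5/4 (f(N, v) = (¼)*5 = 5/4)
V(d) = d² (V(d) = d*d = d²)
x = -4/31 (x = 1/(5/4 - 9) = 1/(-31/4) = -4/31 ≈ -0.12903)
(19*((-4 - 6)/(V(2) - 6)))*x = (19*((-4 - 6)/(2² - 6)))*(-4/31) = (19*(-10/(4 - 6)))*(-4/31) = (19*(-10/(-2)))*(-4/31) = (19*(-10*(-½)))*(-4/31) = (19*5)*(-4/31) = 95*(-4/31) = -380/31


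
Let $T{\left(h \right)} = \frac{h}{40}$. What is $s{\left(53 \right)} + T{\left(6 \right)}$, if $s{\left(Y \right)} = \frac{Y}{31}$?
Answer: $\frac{1153}{620} \approx 1.8597$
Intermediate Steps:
$T{\left(h \right)} = \frac{h}{40}$ ($T{\left(h \right)} = h \frac{1}{40} = \frac{h}{40}$)
$s{\left(Y \right)} = \frac{Y}{31}$ ($s{\left(Y \right)} = Y \frac{1}{31} = \frac{Y}{31}$)
$s{\left(53 \right)} + T{\left(6 \right)} = \frac{1}{31} \cdot 53 + \frac{1}{40} \cdot 6 = \frac{53}{31} + \frac{3}{20} = \frac{1153}{620}$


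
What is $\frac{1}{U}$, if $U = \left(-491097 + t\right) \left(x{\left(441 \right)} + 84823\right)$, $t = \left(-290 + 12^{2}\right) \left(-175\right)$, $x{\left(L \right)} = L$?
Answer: $- \frac{1}{39694399408} \approx -2.5192 \cdot 10^{-11}$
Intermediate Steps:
$t = 25550$ ($t = \left(-290 + 144\right) \left(-175\right) = \left(-146\right) \left(-175\right) = 25550$)
$U = -39694399408$ ($U = \left(-491097 + 25550\right) \left(441 + 84823\right) = \left(-465547\right) 85264 = -39694399408$)
$\frac{1}{U} = \frac{1}{-39694399408} = - \frac{1}{39694399408}$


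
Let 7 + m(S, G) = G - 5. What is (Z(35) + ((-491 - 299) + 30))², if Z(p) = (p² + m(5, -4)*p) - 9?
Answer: 10816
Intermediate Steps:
m(S, G) = -12 + G (m(S, G) = -7 + (G - 5) = -7 + (-5 + G) = -12 + G)
Z(p) = -9 + p² - 16*p (Z(p) = (p² + (-12 - 4)*p) - 9 = (p² - 16*p) - 9 = -9 + p² - 16*p)
(Z(35) + ((-491 - 299) + 30))² = ((-9 + 35² - 16*35) + ((-491 - 299) + 30))² = ((-9 + 1225 - 560) + (-790 + 30))² = (656 - 760)² = (-104)² = 10816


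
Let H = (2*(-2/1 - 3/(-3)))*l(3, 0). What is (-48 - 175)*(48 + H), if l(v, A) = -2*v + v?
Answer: -12042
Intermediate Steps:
l(v, A) = -v
H = 6 (H = (2*(-2/1 - 3/(-3)))*(-1*3) = (2*(-2*1 - 3*(-⅓)))*(-3) = (2*(-2 + 1))*(-3) = (2*(-1))*(-3) = -2*(-3) = 6)
(-48 - 175)*(48 + H) = (-48 - 175)*(48 + 6) = -223*54 = -12042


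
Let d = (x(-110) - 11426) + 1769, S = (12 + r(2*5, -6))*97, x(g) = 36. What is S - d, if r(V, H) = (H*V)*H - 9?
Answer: 44832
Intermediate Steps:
r(V, H) = -9 + V*H² (r(V, H) = V*H² - 9 = -9 + V*H²)
S = 35211 (S = (12 + (-9 + (2*5)*(-6)²))*97 = (12 + (-9 + 10*36))*97 = (12 + (-9 + 360))*97 = (12 + 351)*97 = 363*97 = 35211)
d = -9621 (d = (36 - 11426) + 1769 = -11390 + 1769 = -9621)
S - d = 35211 - 1*(-9621) = 35211 + 9621 = 44832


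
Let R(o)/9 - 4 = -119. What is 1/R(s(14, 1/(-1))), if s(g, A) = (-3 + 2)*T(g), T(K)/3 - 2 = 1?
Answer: -1/1035 ≈ -0.00096618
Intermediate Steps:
T(K) = 9 (T(K) = 6 + 3*1 = 6 + 3 = 9)
s(g, A) = -9 (s(g, A) = (-3 + 2)*9 = -1*9 = -9)
R(o) = -1035 (R(o) = 36 + 9*(-119) = 36 - 1071 = -1035)
1/R(s(14, 1/(-1))) = 1/(-1035) = -1/1035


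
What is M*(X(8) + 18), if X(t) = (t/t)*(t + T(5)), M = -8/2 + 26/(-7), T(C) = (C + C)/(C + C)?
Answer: -1458/7 ≈ -208.29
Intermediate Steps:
T(C) = 1 (T(C) = (2*C)/((2*C)) = (2*C)*(1/(2*C)) = 1)
M = -54/7 (M = -8*½ + 26*(-⅐) = -4 - 26/7 = -54/7 ≈ -7.7143)
X(t) = 1 + t (X(t) = (t/t)*(t + 1) = 1*(1 + t) = 1 + t)
M*(X(8) + 18) = -54*((1 + 8) + 18)/7 = -54*(9 + 18)/7 = -54/7*27 = -1458/7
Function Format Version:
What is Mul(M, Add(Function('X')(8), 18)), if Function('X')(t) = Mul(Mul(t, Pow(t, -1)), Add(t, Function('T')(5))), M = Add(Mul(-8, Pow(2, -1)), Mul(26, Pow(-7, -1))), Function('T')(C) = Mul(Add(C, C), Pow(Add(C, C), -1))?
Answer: Rational(-1458, 7) ≈ -208.29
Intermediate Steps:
Function('T')(C) = 1 (Function('T')(C) = Mul(Mul(2, C), Pow(Mul(2, C), -1)) = Mul(Mul(2, C), Mul(Rational(1, 2), Pow(C, -1))) = 1)
M = Rational(-54, 7) (M = Add(Mul(-8, Rational(1, 2)), Mul(26, Rational(-1, 7))) = Add(-4, Rational(-26, 7)) = Rational(-54, 7) ≈ -7.7143)
Function('X')(t) = Add(1, t) (Function('X')(t) = Mul(Mul(t, Pow(t, -1)), Add(t, 1)) = Mul(1, Add(1, t)) = Add(1, t))
Mul(M, Add(Function('X')(8), 18)) = Mul(Rational(-54, 7), Add(Add(1, 8), 18)) = Mul(Rational(-54, 7), Add(9, 18)) = Mul(Rational(-54, 7), 27) = Rational(-1458, 7)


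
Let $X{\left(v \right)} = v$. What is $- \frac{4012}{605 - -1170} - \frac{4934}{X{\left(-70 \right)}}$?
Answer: $\frac{847701}{12425} \approx 68.225$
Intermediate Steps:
$- \frac{4012}{605 - -1170} - \frac{4934}{X{\left(-70 \right)}} = - \frac{4012}{605 - -1170} - \frac{4934}{-70} = - \frac{4012}{605 + 1170} - - \frac{2467}{35} = - \frac{4012}{1775} + \frac{2467}{35} = \frac{847701}{12425}$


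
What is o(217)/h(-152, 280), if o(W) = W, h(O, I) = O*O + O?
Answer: 217/22952 ≈ 0.0094545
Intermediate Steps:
h(O, I) = O + O**2 (h(O, I) = O**2 + O = O + O**2)
o(217)/h(-152, 280) = 217/((-152*(1 - 152))) = 217/((-152*(-151))) = 217/22952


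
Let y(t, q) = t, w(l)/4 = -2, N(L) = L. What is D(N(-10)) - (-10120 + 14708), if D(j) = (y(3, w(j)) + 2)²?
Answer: -4563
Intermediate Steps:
w(l) = -8 (w(l) = 4*(-2) = -8)
D(j) = 25 (D(j) = (3 + 2)² = 5² = 25)
D(N(-10)) - (-10120 + 14708) = 25 - (-10120 + 14708) = 25 - 1*4588 = 25 - 4588 = -4563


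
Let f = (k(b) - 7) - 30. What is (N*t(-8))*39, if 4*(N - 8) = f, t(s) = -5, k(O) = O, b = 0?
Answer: 975/4 ≈ 243.75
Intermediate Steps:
f = -37 (f = (0 - 7) - 30 = -7 - 30 = -37)
N = -5/4 (N = 8 + (¼)*(-37) = 8 - 37/4 = -5/4 ≈ -1.2500)
(N*t(-8))*39 = -5/4*(-5)*39 = (25/4)*39 = 975/4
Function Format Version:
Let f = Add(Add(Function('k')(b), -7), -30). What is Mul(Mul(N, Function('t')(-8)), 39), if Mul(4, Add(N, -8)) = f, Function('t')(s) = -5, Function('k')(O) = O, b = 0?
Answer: Rational(975, 4) ≈ 243.75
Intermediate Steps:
f = -37 (f = Add(Add(0, -7), -30) = Add(-7, -30) = -37)
N = Rational(-5, 4) (N = Add(8, Mul(Rational(1, 4), -37)) = Add(8, Rational(-37, 4)) = Rational(-5, 4) ≈ -1.2500)
Mul(Mul(N, Function('t')(-8)), 39) = Mul(Mul(Rational(-5, 4), -5), 39) = Mul(Rational(25, 4), 39) = Rational(975, 4)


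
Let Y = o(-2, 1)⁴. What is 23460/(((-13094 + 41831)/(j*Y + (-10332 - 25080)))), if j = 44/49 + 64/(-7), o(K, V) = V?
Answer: -13572329440/469371 ≈ -28916.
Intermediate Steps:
j = -404/49 (j = 44*(1/49) + 64*(-⅐) = 44/49 - 64/7 = -404/49 ≈ -8.2449)
Y = 1 (Y = 1⁴ = 1)
23460/(((-13094 + 41831)/(j*Y + (-10332 - 25080)))) = 23460/(((-13094 + 41831)/(-404/49*1 + (-10332 - 25080)))) = 23460/((28737/(-404/49 - 35412))) = 23460/((28737/(-1735592/49))) = 23460/((28737*(-49/1735592))) = 23460/(-1408113/1735592) = 23460*(-1735592/1408113) = -13572329440/469371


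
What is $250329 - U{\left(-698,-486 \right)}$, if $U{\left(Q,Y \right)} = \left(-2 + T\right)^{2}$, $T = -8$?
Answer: $250229$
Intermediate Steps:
$U{\left(Q,Y \right)} = 100$ ($U{\left(Q,Y \right)} = \left(-2 - 8\right)^{2} = \left(-10\right)^{2} = 100$)
$250329 - U{\left(-698,-486 \right)} = 250329 - 100 = 250229$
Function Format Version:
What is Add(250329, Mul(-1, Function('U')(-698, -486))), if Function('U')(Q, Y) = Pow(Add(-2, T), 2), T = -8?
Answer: 250229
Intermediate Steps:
Function('U')(Q, Y) = 100 (Function('U')(Q, Y) = Pow(Add(-2, -8), 2) = Pow(-10, 2) = 100)
Add(250329, Mul(-1, Function('U')(-698, -486))) = Add(250329, Mul(-1, 100)) = Add(250329, -100) = 250229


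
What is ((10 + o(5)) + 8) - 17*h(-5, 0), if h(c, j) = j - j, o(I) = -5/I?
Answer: 17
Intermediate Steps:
h(c, j) = 0
((10 + o(5)) + 8) - 17*h(-5, 0) = ((10 - 5/5) + 8) - 17*0 = ((10 - 5*⅕) + 8) + 0 = ((10 - 1) + 8) + 0 = (9 + 8) + 0 = 17 + 0 = 17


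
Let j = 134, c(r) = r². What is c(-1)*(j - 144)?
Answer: -10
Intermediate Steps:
c(-1)*(j - 144) = (-1)²*(134 - 144) = 1*(-10) = -10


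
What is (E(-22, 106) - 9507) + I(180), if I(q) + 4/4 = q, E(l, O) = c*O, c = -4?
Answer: -9752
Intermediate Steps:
E(l, O) = -4*O
I(q) = -1 + q
(E(-22, 106) - 9507) + I(180) = (-4*106 - 9507) + (-1 + 180) = (-424 - 9507) + 179 = -9931 + 179 = -9752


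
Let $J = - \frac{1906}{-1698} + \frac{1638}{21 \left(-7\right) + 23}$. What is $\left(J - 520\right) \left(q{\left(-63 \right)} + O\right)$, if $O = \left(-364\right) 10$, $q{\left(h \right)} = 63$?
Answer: $\frac{100184633885}{52638} \approx 1.9033 \cdot 10^{6}$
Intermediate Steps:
$O = -3640$
$J = - \frac{636245}{52638}$ ($J = \left(-1906\right) \left(- \frac{1}{1698}\right) + \frac{1638}{-147 + 23} = \frac{953}{849} + \frac{1638}{-124} = \frac{953}{849} + 1638 \left(- \frac{1}{124}\right) = \frac{953}{849} - \frac{819}{62} = - \frac{636245}{52638} \approx -12.087$)
$\left(J - 520\right) \left(q{\left(-63 \right)} + O\right) = \left(- \frac{636245}{52638} - 520\right) \left(63 - 3640\right) = \left(- \frac{28008005}{52638}\right) \left(-3577\right) = \frac{100184633885}{52638}$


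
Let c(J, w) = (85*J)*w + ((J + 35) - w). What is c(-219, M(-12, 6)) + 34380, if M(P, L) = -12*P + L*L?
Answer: -3316684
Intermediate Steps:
M(P, L) = L**2 - 12*P (M(P, L) = -12*P + L**2 = L**2 - 12*P)
c(J, w) = 35 + J - w + 85*J*w (c(J, w) = 85*J*w + ((35 + J) - w) = 85*J*w + (35 + J - w) = 35 + J - w + 85*J*w)
c(-219, M(-12, 6)) + 34380 = (35 - 219 - (6**2 - 12*(-12)) + 85*(-219)*(6**2 - 12*(-12))) + 34380 = (35 - 219 - (36 + 144) + 85*(-219)*(36 + 144)) + 34380 = (35 - 219 - 1*180 + 85*(-219)*180) + 34380 = (35 - 219 - 180 - 3350700) + 34380 = -3351064 + 34380 = -3316684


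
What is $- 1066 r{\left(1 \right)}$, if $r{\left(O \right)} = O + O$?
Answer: $-2132$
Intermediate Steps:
$r{\left(O \right)} = 2 O$
$- 1066 r{\left(1 \right)} = - 1066 \cdot 2 \cdot 1 = \left(-1066\right) 2 = -2132$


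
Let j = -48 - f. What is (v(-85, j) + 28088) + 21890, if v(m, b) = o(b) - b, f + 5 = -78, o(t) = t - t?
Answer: 49943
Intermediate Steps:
o(t) = 0
f = -83 (f = -5 - 78 = -83)
j = 35 (j = -48 - 1*(-83) = -48 + 83 = 35)
v(m, b) = -b (v(m, b) = 0 - b = -b)
(v(-85, j) + 28088) + 21890 = (-1*35 + 28088) + 21890 = (-35 + 28088) + 21890 = 28053 + 21890 = 49943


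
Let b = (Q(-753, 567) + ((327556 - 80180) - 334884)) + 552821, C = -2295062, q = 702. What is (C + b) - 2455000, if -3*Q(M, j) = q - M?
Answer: -4285234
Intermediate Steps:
Q(M, j) = -234 + M/3 (Q(M, j) = -(702 - M)/3 = -234 + M/3)
b = 464828 (b = ((-234 + (⅓)*(-753)) + ((327556 - 80180) - 334884)) + 552821 = ((-234 - 251) + (247376 - 334884)) + 552821 = (-485 - 87508) + 552821 = -87993 + 552821 = 464828)
(C + b) - 2455000 = (-2295062 + 464828) - 2455000 = -1830234 - 2455000 = -4285234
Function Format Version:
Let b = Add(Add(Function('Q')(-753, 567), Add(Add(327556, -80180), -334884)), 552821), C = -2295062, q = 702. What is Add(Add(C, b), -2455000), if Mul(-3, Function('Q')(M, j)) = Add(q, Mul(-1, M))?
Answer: -4285234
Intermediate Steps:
Function('Q')(M, j) = Add(-234, Mul(Rational(1, 3), M)) (Function('Q')(M, j) = Mul(Rational(-1, 3), Add(702, Mul(-1, M))) = Add(-234, Mul(Rational(1, 3), M)))
b = 464828 (b = Add(Add(Add(-234, Mul(Rational(1, 3), -753)), Add(Add(327556, -80180), -334884)), 552821) = Add(Add(Add(-234, -251), Add(247376, -334884)), 552821) = Add(Add(-485, -87508), 552821) = Add(-87993, 552821) = 464828)
Add(Add(C, b), -2455000) = Add(Add(-2295062, 464828), -2455000) = Add(-1830234, -2455000) = -4285234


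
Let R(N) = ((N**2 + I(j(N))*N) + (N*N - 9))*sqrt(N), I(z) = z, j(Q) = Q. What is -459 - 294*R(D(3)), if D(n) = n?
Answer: -459 - 5292*sqrt(3) ≈ -9625.0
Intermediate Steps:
R(N) = sqrt(N)*(-9 + 3*N**2) (R(N) = ((N**2 + N*N) + (N*N - 9))*sqrt(N) = ((N**2 + N**2) + (N**2 - 9))*sqrt(N) = (2*N**2 + (-9 + N**2))*sqrt(N) = (-9 + 3*N**2)*sqrt(N) = sqrt(N)*(-9 + 3*N**2))
-459 - 294*R(D(3)) = -459 - 882*sqrt(3)*(-3 + 3**2) = -459 - 882*sqrt(3)*(-3 + 9) = -459 - 882*sqrt(3)*6 = -459 - 5292*sqrt(3)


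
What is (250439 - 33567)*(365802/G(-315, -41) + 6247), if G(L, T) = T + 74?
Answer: 41346863672/11 ≈ 3.7588e+9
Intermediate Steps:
G(L, T) = 74 + T
(250439 - 33567)*(365802/G(-315, -41) + 6247) = (250439 - 33567)*(365802/(74 - 41) + 6247) = 216872*(365802/33 + 6247) = 216872*(365802*(1/33) + 6247) = 216872*(121934/11 + 6247) = 216872*(190651/11) = 41346863672/11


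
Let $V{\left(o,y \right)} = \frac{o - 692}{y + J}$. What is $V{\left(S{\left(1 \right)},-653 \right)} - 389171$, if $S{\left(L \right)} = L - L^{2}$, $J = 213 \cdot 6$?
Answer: $- \frac{243232567}{625} \approx -3.8917 \cdot 10^{5}$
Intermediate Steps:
$J = 1278$
$V{\left(o,y \right)} = \frac{-692 + o}{1278 + y}$ ($V{\left(o,y \right)} = \frac{o - 692}{y + 1278} = \frac{-692 + o}{1278 + y}$)
$V{\left(S{\left(1 \right)},-653 \right)} - 389171 = \frac{-692 + 1 \left(1 - 1\right)}{1278 - 653} - 389171 = \frac{-692 + 1 \left(1 - 1\right)}{625} - 389171 = \frac{-692 + 1 \cdot 0}{625} - 389171 = \frac{-692 + 0}{625} - 389171 = \frac{1}{625} \left(-692\right) - 389171 = - \frac{692}{625} - 389171 = - \frac{243232567}{625}$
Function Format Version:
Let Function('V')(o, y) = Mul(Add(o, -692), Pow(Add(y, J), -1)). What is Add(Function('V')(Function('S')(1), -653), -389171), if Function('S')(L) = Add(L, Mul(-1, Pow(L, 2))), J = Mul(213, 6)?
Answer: Rational(-243232567, 625) ≈ -3.8917e+5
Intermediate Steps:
J = 1278
Function('V')(o, y) = Mul(Pow(Add(1278, y), -1), Add(-692, o)) (Function('V')(o, y) = Mul(Add(o, -692), Pow(Add(y, 1278), -1)) = Mul(Add(-692, o), Pow(Add(1278, y), -1)) = Mul(Pow(Add(1278, y), -1), Add(-692, o)))
Add(Function('V')(Function('S')(1), -653), -389171) = Add(Mul(Pow(Add(1278, -653), -1), Add(-692, Mul(1, Add(1, Mul(-1, 1))))), -389171) = Add(Mul(Pow(625, -1), Add(-692, Mul(1, Add(1, -1)))), -389171) = Add(Mul(Rational(1, 625), Add(-692, Mul(1, 0))), -389171) = Add(Mul(Rational(1, 625), Add(-692, 0)), -389171) = Add(Mul(Rational(1, 625), -692), -389171) = Add(Rational(-692, 625), -389171) = Rational(-243232567, 625)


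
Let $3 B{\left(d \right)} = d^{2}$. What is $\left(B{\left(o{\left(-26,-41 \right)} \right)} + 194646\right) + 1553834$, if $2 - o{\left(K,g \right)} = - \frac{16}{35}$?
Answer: $\frac{6425671396}{3675} \approx 1.7485 \cdot 10^{6}$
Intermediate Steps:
$o{\left(K,g \right)} = \frac{86}{35}$ ($o{\left(K,g \right)} = 2 - - \frac{16}{35} = 2 + \frac{16}{35} = \frac{86}{35}$)
$B{\left(d \right)} = \frac{d^{2}}{3}$
$\left(B{\left(o{\left(-26,-41 \right)} \right)} + 194646\right) + 1553834 = \left(\frac{\left(\frac{86}{35}\right)^{2}}{3} + 194646\right) + 1553834 = \left(\frac{1}{3} \cdot \frac{7396}{1225} + 194646\right) + 1553834 = \left(\frac{7396}{3675} + 194646\right) + 1553834 = \frac{715331446}{3675} + 1553834 = \frac{6425671396}{3675}$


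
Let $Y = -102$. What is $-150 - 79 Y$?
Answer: $7908$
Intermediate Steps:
$-150 - 79 Y = -150 - -8058 = -150 + 8058 = 7908$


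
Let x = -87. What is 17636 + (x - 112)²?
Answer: 57237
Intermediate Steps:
17636 + (x - 112)² = 17636 + (-87 - 112)² = 17636 + (-199)² = 17636 + 39601 = 57237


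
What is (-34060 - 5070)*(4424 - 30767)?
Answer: 1030801590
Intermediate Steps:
(-34060 - 5070)*(4424 - 30767) = -39130*(-26343) = 1030801590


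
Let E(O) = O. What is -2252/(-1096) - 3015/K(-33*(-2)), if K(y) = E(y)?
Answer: -65746/1507 ≈ -43.627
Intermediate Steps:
K(y) = y
-2252/(-1096) - 3015/K(-33*(-2)) = -2252/(-1096) - 3015/((-33*(-2))) = -2252*(-1/1096) - 3015/66 = 563/274 - 3015*1/66 = 563/274 - 1005/22 = -65746/1507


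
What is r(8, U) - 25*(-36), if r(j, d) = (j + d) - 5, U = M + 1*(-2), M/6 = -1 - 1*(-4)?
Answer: 919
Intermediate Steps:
M = 18 (M = 6*(-1 - 1*(-4)) = 6*(-1 + 4) = 6*3 = 18)
U = 16 (U = 18 + 1*(-2) = 18 - 2 = 16)
r(j, d) = -5 + d + j (r(j, d) = (d + j) - 5 = -5 + d + j)
r(8, U) - 25*(-36) = (-5 + 16 + 8) - 25*(-36) = 19 + 900 = 919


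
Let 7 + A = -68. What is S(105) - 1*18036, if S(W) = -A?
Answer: -17961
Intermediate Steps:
A = -75 (A = -7 - 68 = -75)
S(W) = 75 (S(W) = -1*(-75) = 75)
S(105) - 1*18036 = 75 - 1*18036 = 75 - 18036 = -17961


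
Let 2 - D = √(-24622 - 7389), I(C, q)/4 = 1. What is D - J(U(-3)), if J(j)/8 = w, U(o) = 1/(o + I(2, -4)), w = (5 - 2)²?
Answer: -70 - I*√32011 ≈ -70.0 - 178.92*I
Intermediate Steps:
I(C, q) = 4 (I(C, q) = 4*1 = 4)
D = 2 - I*√32011 (D = 2 - √(-24622 - 7389) = 2 - √(-32011) = 2 - I*√32011 ≈ 2.0 - 178.92*I)
w = 9 (w = 3² = 9)
U(o) = 1/(4 + o) (U(o) = 1/(o + 4) = 1/(4 + o))
J(j) = 72 (J(j) = 8*9 = 72)
D - J(U(-3)) = (2 - I*√32011) - 1*72 = (2 - I*√32011) - 72 = -70 - I*√32011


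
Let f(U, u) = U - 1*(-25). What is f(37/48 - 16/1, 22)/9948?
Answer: 469/477504 ≈ 0.00098219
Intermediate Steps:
f(U, u) = 25 + U (f(U, u) = U + 25 = 25 + U)
f(37/48 - 16/1, 22)/9948 = (25 + (37/48 - 16/1))/9948 = (25 + (37*(1/48) - 16*1))*(1/9948) = (25 + (37/48 - 16))*(1/9948) = (25 - 731/48)*(1/9948) = (469/48)*(1/9948) = 469/477504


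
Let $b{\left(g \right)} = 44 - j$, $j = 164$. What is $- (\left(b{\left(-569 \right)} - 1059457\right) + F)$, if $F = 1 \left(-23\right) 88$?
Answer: $1061601$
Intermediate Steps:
$b{\left(g \right)} = -120$ ($b{\left(g \right)} = 44 - 164 = -120$)
$F = -2024$ ($F = \left(-23\right) 88 = -2024$)
$- (\left(b{\left(-569 \right)} - 1059457\right) + F) = - (\left(-120 - 1059457\right) - 2024) = - (-1059577 - 2024) = \left(-1\right) \left(-1061601\right) = 1061601$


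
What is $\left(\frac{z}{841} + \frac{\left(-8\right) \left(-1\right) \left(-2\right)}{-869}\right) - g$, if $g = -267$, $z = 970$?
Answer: $\frac{195987729}{730829} \approx 268.17$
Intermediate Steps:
$\left(\frac{z}{841} + \frac{\left(-8\right) \left(-1\right) \left(-2\right)}{-869}\right) - g = \left(\frac{970}{841} + \frac{\left(-8\right) \left(-1\right) \left(-2\right)}{-869}\right) - -267 = \left(970 \cdot \frac{1}{841} + 8 \left(-2\right) \left(- \frac{1}{869}\right)\right) + 267 = \left(\frac{970}{841} - - \frac{16}{869}\right) + 267 = \left(\frac{970}{841} + \frac{16}{869}\right) + 267 = \frac{856386}{730829} + 267 = \frac{195987729}{730829}$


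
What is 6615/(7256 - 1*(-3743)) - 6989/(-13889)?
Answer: 9926338/8986183 ≈ 1.1046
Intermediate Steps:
6615/(7256 - 1*(-3743)) - 6989/(-13889) = 6615/(7256 + 3743) - 6989*(-1/13889) = 6615/10999 + 6989/13889 = 9926338/8986183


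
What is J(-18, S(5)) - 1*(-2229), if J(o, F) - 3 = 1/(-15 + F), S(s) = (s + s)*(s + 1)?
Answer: 100441/45 ≈ 2232.0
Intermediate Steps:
S(s) = 2*s*(1 + s) (S(s) = (2*s)*(1 + s) = 2*s*(1 + s))
J(o, F) = 3 + 1/(-15 + F)
J(-18, S(5)) - 1*(-2229) = (-44 + 3*(2*5*(1 + 5)))/(-15 + 2*5*(1 + 5)) - 1*(-2229) = (-44 + 3*(2*5*6))/(-15 + 2*5*6) + 2229 = (-44 + 3*60)/(-15 + 60) + 2229 = (-44 + 180)/45 + 2229 = (1/45)*136 + 2229 = 136/45 + 2229 = 100441/45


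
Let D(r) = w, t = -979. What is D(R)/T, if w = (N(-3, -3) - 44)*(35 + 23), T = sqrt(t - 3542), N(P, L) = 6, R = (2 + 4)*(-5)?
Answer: 2204*I*sqrt(4521)/4521 ≈ 32.779*I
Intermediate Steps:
R = -30 (R = 6*(-5) = -30)
T = I*sqrt(4521) (T = sqrt(-979 - 3542) = sqrt(-4521) = I*sqrt(4521) ≈ 67.238*I)
w = -2204 (w = (6 - 44)*(35 + 23) = -38*58 = -2204)
D(r) = -2204
D(R)/T = -2204*(-I*sqrt(4521)/4521) = -(-2204)*I*sqrt(4521)/4521 = 2204*I*sqrt(4521)/4521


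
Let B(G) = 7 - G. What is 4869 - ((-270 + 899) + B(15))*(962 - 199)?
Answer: -468954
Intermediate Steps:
4869 - ((-270 + 899) + B(15))*(962 - 199) = 4869 - ((-270 + 899) + (7 - 1*15))*(962 - 199) = 4869 - (629 + (7 - 15))*763 = 4869 - (629 - 8)*763 = 4869 - 621*763 = 4869 - 1*473823 = 4869 - 473823 = -468954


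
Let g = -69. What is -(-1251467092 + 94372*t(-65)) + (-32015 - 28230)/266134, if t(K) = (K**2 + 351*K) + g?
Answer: 801689883247915/266134 ≈ 3.0124e+9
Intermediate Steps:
t(K) = -69 + K**2 + 351*K (t(K) = (K**2 + 351*K) - 69 = -69 + K**2 + 351*K)
-(-1251467092 + 94372*t(-65)) + (-32015 - 28230)/266134 = -94372/(1/((-69 + (-65)**2 + 351*(-65)) - 13261)) + (-32015 - 28230)/266134 = -94372/(1/((-69 + 4225 - 22815) - 13261)) - 60245*1/266134 = -94372/(1/(-18659 - 13261)) - 60245/266134 = -94372/(1/(-31920)) - 60245/266134 = -94372/(-1/31920) - 60245/266134 = -94372*(-31920) - 60245/266134 = 3012354240 - 60245/266134 = 801689883247915/266134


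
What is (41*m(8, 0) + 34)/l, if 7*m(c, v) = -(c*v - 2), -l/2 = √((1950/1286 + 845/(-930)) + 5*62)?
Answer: -160*√4442834038674/260036441 ≈ -1.2969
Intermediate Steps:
l = -√4442834038674/59799 (l = -2*√((1950/1286 + 845/(-930)) + 5*62) = -2*√((1950*(1/1286) + 845*(-1/930)) + 310) = -2*√((975/643 - 169/186) + 310) = -2*√(72683/119598 + 310) = -√4442834038674/59799 ≈ -35.248)
m(c, v) = 2/7 - c*v/7 (m(c, v) = (-(c*v - 2))/7 = (-(-2 + c*v))/7 = (2 - c*v)/7 = 2/7 - c*v/7)
(41*m(8, 0) + 34)/l = (41*(2/7 - ⅐*8*0) + 34)/((-√4442834038674/59799)) = (41*(2/7 + 0) + 34)*(-√4442834038674/74296126) = (41*(2/7) + 34)*(-√4442834038674/74296126) = (82/7 + 34)*(-√4442834038674/74296126) = 320*(-√4442834038674/74296126)/7 = -160*√4442834038674/260036441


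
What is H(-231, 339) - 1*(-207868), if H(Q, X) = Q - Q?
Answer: 207868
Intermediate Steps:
H(Q, X) = 0
H(-231, 339) - 1*(-207868) = 0 - 1*(-207868) = 0 + 207868 = 207868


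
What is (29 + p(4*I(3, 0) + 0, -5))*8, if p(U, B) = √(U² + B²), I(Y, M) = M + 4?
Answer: 232 + 8*√281 ≈ 366.10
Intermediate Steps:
I(Y, M) = 4 + M
p(U, B) = √(B² + U²)
(29 + p(4*I(3, 0) + 0, -5))*8 = (29 + √((-5)² + (4*(4 + 0) + 0)²))*8 = (29 + √(25 + (4*4 + 0)²))*8 = (29 + √(25 + (16 + 0)²))*8 = (29 + √(25 + 16²))*8 = (29 + √(25 + 256))*8 = (29 + √281)*8 = 232 + 8*√281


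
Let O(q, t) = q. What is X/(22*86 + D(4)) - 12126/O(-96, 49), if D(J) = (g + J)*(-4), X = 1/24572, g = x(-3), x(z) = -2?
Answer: 2923733207/23146824 ≈ 126.31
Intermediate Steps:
g = -2
X = 1/24572 ≈ 4.0697e-5
D(J) = 8 - 4*J (D(J) = (-2 + J)*(-4) = 8 - 4*J)
X/(22*86 + D(4)) - 12126/O(-96, 49) = 1/(24572*(22*86 + (8 - 4*4))) - 12126/(-96) = 1/(24572*(1892 + (8 - 16))) - 12126*(-1/96) = 1/(24572*(1892 - 8)) + 2021/16 = (1/24572)/1884 + 2021/16 = (1/24572)*(1/1884) + 2021/16 = 1/46293648 + 2021/16 = 2923733207/23146824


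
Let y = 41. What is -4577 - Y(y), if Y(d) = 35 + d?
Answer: -4653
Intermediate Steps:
-4577 - Y(y) = -4577 - (35 + 41) = -4577 - 1*76 = -4577 - 76 = -4653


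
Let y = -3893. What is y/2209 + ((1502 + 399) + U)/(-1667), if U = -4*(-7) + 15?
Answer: -10783927/3682403 ≈ -2.9285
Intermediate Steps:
U = 43 (U = 28 + 15 = 43)
y/2209 + ((1502 + 399) + U)/(-1667) = -3893/2209 + ((1502 + 399) + 43)/(-1667) = -3893*1/2209 + (1901 + 43)*(-1/1667) = -3893/2209 + 1944*(-1/1667) = -3893/2209 - 1944/1667 = -10783927/3682403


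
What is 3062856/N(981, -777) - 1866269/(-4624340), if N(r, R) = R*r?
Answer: -606721344347/167849668980 ≈ -3.6147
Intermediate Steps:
3062856/N(981, -777) - 1866269/(-4624340) = 3062856/((-777*981)) - 1866269/(-4624340) = 3062856/(-762237) - 1866269*(-1/4624340) = 3062856*(-1/762237) + 1866269/4624340 = -1020952/254079 + 1866269/4624340 = -606721344347/167849668980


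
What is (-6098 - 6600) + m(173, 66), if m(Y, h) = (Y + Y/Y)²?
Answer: 17578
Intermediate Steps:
m(Y, h) = (1 + Y)² (m(Y, h) = (Y + 1)² = (1 + Y)²)
(-6098 - 6600) + m(173, 66) = (-6098 - 6600) + (1 + 173)² = -12698 + 174² = -12698 + 30276 = 17578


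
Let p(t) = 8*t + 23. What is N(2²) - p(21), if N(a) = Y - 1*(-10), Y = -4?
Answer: -185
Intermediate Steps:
p(t) = 23 + 8*t
N(a) = 6 (N(a) = -4 - 1*(-10) = -4 + 10 = 6)
N(2²) - p(21) = 6 - (23 + 8*21) = 6 - (23 + 168) = 6 - 1*191 = 6 - 191 = -185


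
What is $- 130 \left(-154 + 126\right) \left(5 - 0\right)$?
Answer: $18200$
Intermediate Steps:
$- 130 \left(-154 + 126\right) \left(5 - 0\right) = \left(-130\right) \left(-28\right) \left(5 + 0\right) = 3640 \cdot 5 = 18200$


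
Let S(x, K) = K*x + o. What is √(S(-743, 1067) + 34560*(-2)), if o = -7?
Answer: 2*I*√215477 ≈ 928.39*I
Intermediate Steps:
S(x, K) = -7 + K*x (S(x, K) = K*x - 7 = -7 + K*x)
√(S(-743, 1067) + 34560*(-2)) = √((-7 + 1067*(-743)) + 34560*(-2)) = √((-7 - 792781) - 69120) = √(-792788 - 69120) = √(-861908) = 2*I*√215477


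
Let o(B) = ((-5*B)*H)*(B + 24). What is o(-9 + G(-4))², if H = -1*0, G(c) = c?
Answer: 0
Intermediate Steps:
H = 0
o(B) = 0 (o(B) = (-5*B*0)*(B + 24) = 0*(24 + B) = 0)
o(-9 + G(-4))² = 0² = 0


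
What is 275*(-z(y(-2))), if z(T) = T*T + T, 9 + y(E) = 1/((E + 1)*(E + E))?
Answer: -298375/16 ≈ -18648.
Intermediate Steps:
y(E) = -9 + 1/(2*E*(1 + E)) (y(E) = -9 + 1/((E + 1)*(E + E)) = -9 + 1/((1 + E)*(2*E)) = -9 + 1/(2*E*(1 + E)))
z(T) = T + T² (z(T) = T² + T = T + T²)
275*(-z(y(-2))) = 275*(-(½)*(1 - 18*(-2) - 18*(-2)²)/(-2*(1 - 2))*(1 + (½)*(1 - 18*(-2) - 18*(-2)²)/(-2*(1 - 2)))) = 275*(-(½)*(-½)*(1 + 36 - 18*4)/(-1)*(1 + (½)*(-½)*(1 + 36 - 18*4)/(-1))) = 275*(-(½)*(-½)*(-1)*(1 + 36 - 72)*(1 + (½)*(-½)*(-1)*(1 + 36 - 72))) = 275*(-(½)*(-½)*(-1)*(-35)*(1 + (½)*(-½)*(-1)*(-35))) = 275*(-(-35)*(1 - 35/4)/4) = 275*(-(-35)*(-31)/(4*4)) = 275*(-1*1085/16) = 275*(-1085/16) = -298375/16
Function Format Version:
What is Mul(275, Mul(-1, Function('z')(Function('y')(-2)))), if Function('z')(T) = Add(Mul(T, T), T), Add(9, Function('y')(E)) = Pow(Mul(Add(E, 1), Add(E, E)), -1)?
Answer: Rational(-298375, 16) ≈ -18648.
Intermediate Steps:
Function('y')(E) = Add(-9, Mul(Rational(1, 2), Pow(E, -1), Pow(Add(1, E), -1))) (Function('y')(E) = Add(-9, Pow(Mul(Add(E, 1), Add(E, E)), -1)) = Add(-9, Pow(Mul(Add(1, E), Mul(2, E)), -1)) = Add(-9, Pow(Mul(2, E, Add(1, E)), -1)) = Add(-9, Mul(Rational(1, 2), Pow(E, -1), Pow(Add(1, E), -1))))
Function('z')(T) = Add(T, Pow(T, 2)) (Function('z')(T) = Add(Pow(T, 2), T) = Add(T, Pow(T, 2)))
Mul(275, Mul(-1, Function('z')(Function('y')(-2)))) = Mul(275, Mul(-1, Mul(Mul(Rational(1, 2), Pow(-2, -1), Pow(Add(1, -2), -1), Add(1, Mul(-18, -2), Mul(-18, Pow(-2, 2)))), Add(1, Mul(Rational(1, 2), Pow(-2, -1), Pow(Add(1, -2), -1), Add(1, Mul(-18, -2), Mul(-18, Pow(-2, 2)))))))) = Mul(275, Mul(-1, Mul(Mul(Rational(1, 2), Rational(-1, 2), Pow(-1, -1), Add(1, 36, Mul(-18, 4))), Add(1, Mul(Rational(1, 2), Rational(-1, 2), Pow(-1, -1), Add(1, 36, Mul(-18, 4))))))) = Mul(275, Mul(-1, Mul(Mul(Rational(1, 2), Rational(-1, 2), -1, Add(1, 36, -72)), Add(1, Mul(Rational(1, 2), Rational(-1, 2), -1, Add(1, 36, -72)))))) = Mul(275, Mul(-1, Mul(Mul(Rational(1, 2), Rational(-1, 2), -1, -35), Add(1, Mul(Rational(1, 2), Rational(-1, 2), -1, -35))))) = Mul(275, Mul(-1, Mul(Rational(-35, 4), Add(1, Rational(-35, 4))))) = Mul(275, Mul(-1, Mul(Rational(-35, 4), Rational(-31, 4)))) = Mul(275, Mul(-1, Rational(1085, 16))) = Mul(275, Rational(-1085, 16)) = Rational(-298375, 16)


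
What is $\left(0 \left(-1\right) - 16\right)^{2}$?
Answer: $256$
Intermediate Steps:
$\left(0 \left(-1\right) - 16\right)^{2} = \left(0 - 16\right)^{2} = \left(-16\right)^{2} = 256$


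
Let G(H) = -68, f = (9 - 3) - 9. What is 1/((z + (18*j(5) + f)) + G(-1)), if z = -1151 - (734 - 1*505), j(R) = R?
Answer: -1/1361 ≈ -0.00073475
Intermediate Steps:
f = -3 (f = 6 - 9 = -3)
z = -1380 (z = -1151 - (734 - 505) = -1151 - 1*229 = -1151 - 229 = -1380)
1/((z + (18*j(5) + f)) + G(-1)) = 1/((-1380 + (18*5 - 3)) - 68) = 1/((-1380 + (90 - 3)) - 68) = 1/((-1380 + 87) - 68) = 1/(-1293 - 68) = 1/(-1361) = -1/1361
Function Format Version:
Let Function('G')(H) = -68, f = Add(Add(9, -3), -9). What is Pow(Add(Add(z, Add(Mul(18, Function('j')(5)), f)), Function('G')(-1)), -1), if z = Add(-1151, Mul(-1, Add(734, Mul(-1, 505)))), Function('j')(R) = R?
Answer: Rational(-1, 1361) ≈ -0.00073475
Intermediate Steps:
f = -3 (f = Add(6, -9) = -3)
z = -1380 (z = Add(-1151, Mul(-1, Add(734, -505))) = Add(-1151, Mul(-1, 229)) = Add(-1151, -229) = -1380)
Pow(Add(Add(z, Add(Mul(18, Function('j')(5)), f)), Function('G')(-1)), -1) = Pow(Add(Add(-1380, Add(Mul(18, 5), -3)), -68), -1) = Pow(Add(Add(-1380, Add(90, -3)), -68), -1) = Pow(Add(Add(-1380, 87), -68), -1) = Pow(Add(-1293, -68), -1) = Pow(-1361, -1) = Rational(-1, 1361)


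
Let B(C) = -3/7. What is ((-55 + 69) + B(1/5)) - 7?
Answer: 46/7 ≈ 6.5714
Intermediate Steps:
B(C) = -3/7 (B(C) = -3*1/7 = -3/7)
((-55 + 69) + B(1/5)) - 7 = ((-55 + 69) - 3/7) - 7 = (14 - 3/7) - 7 = 95/7 - 7 = 46/7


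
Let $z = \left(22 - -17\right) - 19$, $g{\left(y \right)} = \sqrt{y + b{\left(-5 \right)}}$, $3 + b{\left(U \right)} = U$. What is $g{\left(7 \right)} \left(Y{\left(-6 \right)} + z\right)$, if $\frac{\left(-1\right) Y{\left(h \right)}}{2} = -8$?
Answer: $36 i \approx 36.0 i$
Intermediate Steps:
$b{\left(U \right)} = -3 + U$
$Y{\left(h \right)} = 16$ ($Y{\left(h \right)} = \left(-2\right) \left(-8\right) = 16$)
$g{\left(y \right)} = \sqrt{-8 + y}$ ($g{\left(y \right)} = \sqrt{y - 8} = \sqrt{-8 + y}$)
$z = 20$ ($z = \left(22 + 17\right) - 19 = 39 - 19 = 20$)
$g{\left(7 \right)} \left(Y{\left(-6 \right)} + z\right) = \sqrt{-8 + 7} \left(16 + 20\right) = \sqrt{-1} \cdot 36 = i 36 = 36 i$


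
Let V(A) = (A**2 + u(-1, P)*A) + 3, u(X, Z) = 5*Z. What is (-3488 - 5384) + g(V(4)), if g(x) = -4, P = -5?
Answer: -8876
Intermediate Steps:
V(A) = 3 + A**2 - 25*A (V(A) = (A**2 + (5*(-5))*A) + 3 = (A**2 - 25*A) + 3 = 3 + A**2 - 25*A)
(-3488 - 5384) + g(V(4)) = (-3488 - 5384) - 4 = -8872 - 4 = -8876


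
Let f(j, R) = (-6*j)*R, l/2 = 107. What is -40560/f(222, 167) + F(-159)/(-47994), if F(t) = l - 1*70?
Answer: 26591732/148277463 ≈ 0.17934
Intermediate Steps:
l = 214 (l = 2*107 = 214)
f(j, R) = -6*R*j
F(t) = 144 (F(t) = 214 - 1*70 = 214 - 70 = 144)
-40560/f(222, 167) + F(-159)/(-47994) = -40560/((-6*167*222)) + 144/(-47994) = -40560/(-222444) + 144*(-1/47994) = -40560*(-1/222444) - 24/7999 = 3380/18537 - 24/7999 = 26591732/148277463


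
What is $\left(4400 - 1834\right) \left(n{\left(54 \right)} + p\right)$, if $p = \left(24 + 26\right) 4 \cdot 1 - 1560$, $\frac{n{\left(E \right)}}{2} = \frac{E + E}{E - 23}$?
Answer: $- \frac{107628304}{31} \approx -3.4719 \cdot 10^{6}$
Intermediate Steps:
$n{\left(E \right)} = \frac{4 E}{-23 + E}$ ($n{\left(E \right)} = 2 \frac{E + E}{E - 23} = 2 \frac{2 E}{-23 + E} = \frac{4 E}{-23 + E}$)
$p = -1360$ ($p = 50 \cdot 4 - 1560 = 200 - 1560 = -1360$)
$\left(4400 - 1834\right) \left(n{\left(54 \right)} + p\right) = \left(4400 - 1834\right) \left(4 \cdot 54 \frac{1}{-23 + 54} - 1360\right) = 2566 \left(4 \cdot 54 \cdot \frac{1}{31} - 1360\right) = 2566 \left(\frac{216}{31} - 1360\right) = 2566 \left(- \frac{41944}{31}\right) = - \frac{107628304}{31}$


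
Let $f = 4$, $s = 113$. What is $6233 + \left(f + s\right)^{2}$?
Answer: $19922$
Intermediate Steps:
$6233 + \left(f + s\right)^{2} = 6233 + \left(4 + 113\right)^{2} = 6233 + 117^{2} = 6233 + 13689 = 19922$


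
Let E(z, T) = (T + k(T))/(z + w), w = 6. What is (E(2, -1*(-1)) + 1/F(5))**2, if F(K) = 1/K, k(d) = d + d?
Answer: 1849/64 ≈ 28.891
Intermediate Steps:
k(d) = 2*d
E(z, T) = 3*T/(6 + z) (E(z, T) = (T + 2*T)/(z + 6) = (3*T)/(6 + z) = 3*T/(6 + z))
(E(2, -1*(-1)) + 1/F(5))**2 = (3*(-1*(-1))/(6 + 2) + 1/(1/5))**2 = (3*1/8 + 1/(1/5))**2 = (3*1*(1/8) + 5)**2 = (3/8 + 5)**2 = (43/8)**2 = 1849/64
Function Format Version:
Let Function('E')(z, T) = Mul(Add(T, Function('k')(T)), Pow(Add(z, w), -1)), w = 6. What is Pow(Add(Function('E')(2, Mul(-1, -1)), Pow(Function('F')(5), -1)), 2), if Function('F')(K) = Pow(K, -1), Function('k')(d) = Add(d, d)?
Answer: Rational(1849, 64) ≈ 28.891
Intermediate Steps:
Function('k')(d) = Mul(2, d)
Function('E')(z, T) = Mul(3, T, Pow(Add(6, z), -1)) (Function('E')(z, T) = Mul(Add(T, Mul(2, T)), Pow(Add(z, 6), -1)) = Mul(Mul(3, T), Pow(Add(6, z), -1)) = Mul(3, T, Pow(Add(6, z), -1)))
Pow(Add(Function('E')(2, Mul(-1, -1)), Pow(Function('F')(5), -1)), 2) = Pow(Add(Mul(3, Mul(-1, -1), Pow(Add(6, 2), -1)), Pow(Pow(5, -1), -1)), 2) = Pow(Add(Mul(3, 1, Pow(8, -1)), Pow(Rational(1, 5), -1)), 2) = Pow(Add(Mul(3, 1, Rational(1, 8)), 5), 2) = Pow(Add(Rational(3, 8), 5), 2) = Pow(Rational(43, 8), 2) = Rational(1849, 64)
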